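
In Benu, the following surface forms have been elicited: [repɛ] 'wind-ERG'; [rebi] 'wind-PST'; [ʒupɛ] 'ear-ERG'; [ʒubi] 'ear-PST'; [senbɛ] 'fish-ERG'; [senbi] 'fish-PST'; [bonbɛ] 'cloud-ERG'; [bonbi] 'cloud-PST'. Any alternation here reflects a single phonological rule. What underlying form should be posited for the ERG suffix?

The ERG suffix surfaces as [-bɛ] and [-pɛ], depending on the final segment of the stem.
The PST suffix, which begins with [b], is invariant after every stem; so [b] is not altered by any rule here.
So the underlying form is /-pɛ/, and voiceless stops become voiced after a nasal.

/-pɛ/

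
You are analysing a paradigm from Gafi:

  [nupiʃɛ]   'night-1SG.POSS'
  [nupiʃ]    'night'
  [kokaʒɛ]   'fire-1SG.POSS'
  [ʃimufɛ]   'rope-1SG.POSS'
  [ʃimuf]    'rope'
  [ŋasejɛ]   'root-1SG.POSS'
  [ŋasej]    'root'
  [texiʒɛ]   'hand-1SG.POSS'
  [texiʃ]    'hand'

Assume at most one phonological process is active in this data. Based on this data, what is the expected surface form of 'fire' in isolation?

[kokaʃ]

The root 'hand' surfaces as [texiʒɛ] and [texiʃ], with a stem-final [ʒ] ~ [ʃ] alternation.
But 'night' keeps [ʃ] in both environments ([nupiʃɛ], [nupiʃ]), so there is no rule changing /ʃ/ to [ʒ] before the 1SG.POSS suffix.
The underlying segment must be /ʒ/; voiced obstruents become voiceless word-finally, yielding [ʃ] there.
From [kokaʒɛ] the stem 'fire' is /kokaʒ/; word-finally this yields [kokaʃ].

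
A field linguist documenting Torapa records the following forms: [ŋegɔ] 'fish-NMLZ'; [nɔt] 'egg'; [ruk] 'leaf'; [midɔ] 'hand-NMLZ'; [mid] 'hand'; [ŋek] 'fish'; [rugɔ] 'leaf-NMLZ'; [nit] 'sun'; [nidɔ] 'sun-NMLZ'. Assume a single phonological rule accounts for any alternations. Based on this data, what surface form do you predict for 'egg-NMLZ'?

The root 'sun' surfaces as [nit] and [nidɔ], with a stem-final [t] ~ [d] alternation.
But 'hand' keeps [d] in both environments ([mid], [midɔ]), so there is no rule changing /d/ to [t] in isolation.
Therefore /t/ is basic and [d] is derived by intervocalic voicing (voiceless stops become voiced between vowels).
The one attested form of 'egg', [nɔt], shows underlying /nɔt/. Applying the same rule between vowels gives [nɔdɔ].

[nɔdɔ]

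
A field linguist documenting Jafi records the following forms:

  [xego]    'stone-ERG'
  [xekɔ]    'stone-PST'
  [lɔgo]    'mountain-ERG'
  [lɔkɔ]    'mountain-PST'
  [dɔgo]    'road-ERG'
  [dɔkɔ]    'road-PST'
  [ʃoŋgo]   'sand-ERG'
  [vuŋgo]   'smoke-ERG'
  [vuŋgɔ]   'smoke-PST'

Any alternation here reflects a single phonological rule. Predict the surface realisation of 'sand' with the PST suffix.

[ʃoŋgɔ]

The PST morpheme has two allomorphs, [-gɔ] and [-kɔ].
By contrast the ERG suffix keeps its initial [g] throughout — that segment must be underlying.
The PST suffix is therefore /-kɔ/ underlyingly, with post-nasal voicing: voiceless stops become voiced after a nasal.
After 'sand', which ends in a nasal, the suffix surfaces as [-gɔ], giving [ʃoŋgɔ].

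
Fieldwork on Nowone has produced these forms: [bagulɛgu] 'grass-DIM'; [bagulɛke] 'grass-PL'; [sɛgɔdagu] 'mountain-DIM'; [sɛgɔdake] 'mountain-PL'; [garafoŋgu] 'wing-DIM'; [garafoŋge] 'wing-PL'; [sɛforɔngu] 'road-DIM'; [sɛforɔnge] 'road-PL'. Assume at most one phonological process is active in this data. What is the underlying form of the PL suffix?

/-ke/

The PL suffix surfaces as [-ge] and [-ke], depending on the final segment of the stem.
By contrast the DIM suffix keeps its initial [g] throughout — that segment must be underlying.
So the underlying form is /-ke/, and voiceless stops become voiced after a nasal.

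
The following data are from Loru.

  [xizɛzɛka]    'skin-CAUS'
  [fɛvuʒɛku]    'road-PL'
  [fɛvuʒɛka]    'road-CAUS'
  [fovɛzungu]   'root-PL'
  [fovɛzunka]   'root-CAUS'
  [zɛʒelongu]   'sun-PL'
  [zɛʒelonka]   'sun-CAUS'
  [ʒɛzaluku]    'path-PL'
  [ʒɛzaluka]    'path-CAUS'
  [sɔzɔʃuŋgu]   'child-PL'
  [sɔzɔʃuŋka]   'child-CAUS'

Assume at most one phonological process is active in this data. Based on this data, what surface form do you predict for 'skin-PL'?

The PL suffix surfaces as [-gu] and [-ku], depending on the final segment of the stem.
The CAUS suffix, which begins with [k], is invariant after every stem; so [k] is not altered by any rule here.
The PL suffix is therefore /-gu/ underlyingly, with post-vocalic devoicing: voiced stops become voiceless after a vowel.
After 'skin', which ends in a vowel, the suffix surfaces as [-ku], giving [xizɛzɛku].

[xizɛzɛku]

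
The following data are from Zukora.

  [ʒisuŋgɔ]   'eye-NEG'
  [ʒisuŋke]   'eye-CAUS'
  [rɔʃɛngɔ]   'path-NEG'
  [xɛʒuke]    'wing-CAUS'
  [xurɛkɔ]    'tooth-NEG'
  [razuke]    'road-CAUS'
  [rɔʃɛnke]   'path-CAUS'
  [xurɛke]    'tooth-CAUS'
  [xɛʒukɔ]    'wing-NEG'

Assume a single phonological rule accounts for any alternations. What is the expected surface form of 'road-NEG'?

[razukɔ]

The NEG morpheme has two allomorphs, [-gɔ] and [-kɔ].
By contrast the CAUS suffix keeps its initial [k] throughout — that segment must be underlying.
The NEG suffix is therefore /-gɔ/ underlyingly, with post-vocalic devoicing: voiced stops become voiceless after a vowel.
After 'road', which ends in a vowel, the suffix surfaces as [-kɔ], giving [razukɔ].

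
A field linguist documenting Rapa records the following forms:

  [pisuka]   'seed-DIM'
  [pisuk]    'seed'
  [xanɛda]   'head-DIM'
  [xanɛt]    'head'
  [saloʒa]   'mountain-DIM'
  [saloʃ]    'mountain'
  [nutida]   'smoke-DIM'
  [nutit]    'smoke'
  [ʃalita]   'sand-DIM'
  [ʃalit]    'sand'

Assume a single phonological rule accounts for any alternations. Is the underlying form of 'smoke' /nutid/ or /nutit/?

/nutid/

The root 'smoke' surfaces as [nutida] and [nutit], with a stem-final [d] ~ [t] alternation.
If /t/ were underlying and a rule turned it into [d] before the DIM suffix, 'sand' would also alternate; but it has [t] in both [ʃalita] and [ʃalit].
So /d/ is underlying, and a rule of word-final obstruent devoicing — voiced obstruents become voiceless word-finally — gives [t].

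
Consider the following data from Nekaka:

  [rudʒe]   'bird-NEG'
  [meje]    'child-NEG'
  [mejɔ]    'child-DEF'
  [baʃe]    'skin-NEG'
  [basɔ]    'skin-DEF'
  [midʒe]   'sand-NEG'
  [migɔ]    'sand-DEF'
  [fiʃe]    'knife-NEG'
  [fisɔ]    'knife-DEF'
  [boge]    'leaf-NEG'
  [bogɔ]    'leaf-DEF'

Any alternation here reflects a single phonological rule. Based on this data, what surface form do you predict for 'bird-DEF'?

The stem for 'sand' ends in [dʒ] in [midʒe] but [g] in [migɔ].
If /g/ were underlying and a rule turned it into [dʒ] before the NEG suffix, 'leaf' would also alternate; but it has [g] in both [boge] and [bogɔ].
Therefore /dʒ/ is basic and [g] is derived by depalatalization (palato-alveolar /dʒ/ and /ʃ/ become [g] and [s] when no front vowel follows).
From [rudʒe] the stem 'bird' is /rudʒ/; when no front vowel follows this yields [rugɔ].

[rugɔ]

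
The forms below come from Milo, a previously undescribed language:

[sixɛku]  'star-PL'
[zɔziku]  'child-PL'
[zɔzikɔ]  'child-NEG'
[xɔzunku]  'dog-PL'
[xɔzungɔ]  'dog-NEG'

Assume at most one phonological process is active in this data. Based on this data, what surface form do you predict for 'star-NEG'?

The NEG suffix surfaces as [-gɔ] and [-kɔ], depending on the final segment of the stem.
By contrast the PL suffix keeps its initial [k] throughout — that segment must be underlying.
The NEG suffix is therefore /-gɔ/ underlyingly, with post-vocalic devoicing: voiced stops become voiceless after a vowel.
After 'star', which ends in a vowel, the suffix surfaces as [-kɔ], giving [sixɛkɔ].

[sixɛkɔ]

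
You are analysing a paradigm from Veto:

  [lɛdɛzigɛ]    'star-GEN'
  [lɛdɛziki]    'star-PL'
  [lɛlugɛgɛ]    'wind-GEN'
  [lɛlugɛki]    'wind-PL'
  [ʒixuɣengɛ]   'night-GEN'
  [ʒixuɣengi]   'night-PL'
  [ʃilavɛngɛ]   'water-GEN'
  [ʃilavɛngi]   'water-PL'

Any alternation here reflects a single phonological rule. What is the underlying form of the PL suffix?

The PL morpheme has two allomorphs, [-gi] and [-ki].
The GEN suffix, which begins with [g], is invariant after every stem; so [g] is not altered by any rule here.
So the underlying form is /-ki/, and voiceless stops become voiced after a nasal.

/-ki/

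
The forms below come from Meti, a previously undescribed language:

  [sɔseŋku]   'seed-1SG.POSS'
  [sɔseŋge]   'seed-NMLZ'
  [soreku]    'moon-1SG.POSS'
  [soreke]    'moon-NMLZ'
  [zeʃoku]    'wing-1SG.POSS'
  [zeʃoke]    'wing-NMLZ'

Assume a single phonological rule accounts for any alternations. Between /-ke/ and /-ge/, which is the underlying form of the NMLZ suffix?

The NMLZ morpheme has two allomorphs, [-ge] and [-ke].
The 1SG.POSS suffix, which begins with [k], is invariant after every stem; so [k] is not altered by any rule here.
So the underlying form is /-ge/, and voiced stops become voiceless after a vowel.

/-ge/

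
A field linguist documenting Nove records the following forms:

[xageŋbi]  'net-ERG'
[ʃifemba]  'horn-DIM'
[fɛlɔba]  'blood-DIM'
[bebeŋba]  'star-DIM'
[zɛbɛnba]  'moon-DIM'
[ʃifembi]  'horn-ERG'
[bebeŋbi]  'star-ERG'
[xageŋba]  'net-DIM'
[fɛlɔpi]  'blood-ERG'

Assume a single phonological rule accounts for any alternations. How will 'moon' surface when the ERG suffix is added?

The ERG suffix surfaces as [-bi] and [-pi], depending on the final segment of the stem.
By contrast the DIM suffix keeps its initial [b] throughout — that segment must be underlying.
The ERG suffix is therefore /-pi/ underlyingly, with post-nasal voicing: voiceless stops become voiced after a nasal.
After 'moon', which ends in a nasal, the suffix surfaces as [-bi], giving [zɛbɛnbi].

[zɛbɛnbi]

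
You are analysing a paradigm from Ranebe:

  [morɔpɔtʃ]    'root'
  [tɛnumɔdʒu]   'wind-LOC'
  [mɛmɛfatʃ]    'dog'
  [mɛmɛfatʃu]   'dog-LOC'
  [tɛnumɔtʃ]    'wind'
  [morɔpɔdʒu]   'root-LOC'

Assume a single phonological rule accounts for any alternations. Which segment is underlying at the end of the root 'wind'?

In [tɛnumɔdʒu] and [tɛnumɔtʃ] the final segment of 'wind' alternates: [dʒ] ~ [tʃ].
But 'dog' keeps [tʃ] in both environments ([mɛmɛfatʃu], [mɛmɛfatʃ]), so there is no rule changing /tʃ/ to [dʒ] before the LOC suffix.
The underlying segment must be /dʒ/; voiced obstruents become voiceless word-finally, yielding [tʃ] there.

/dʒ/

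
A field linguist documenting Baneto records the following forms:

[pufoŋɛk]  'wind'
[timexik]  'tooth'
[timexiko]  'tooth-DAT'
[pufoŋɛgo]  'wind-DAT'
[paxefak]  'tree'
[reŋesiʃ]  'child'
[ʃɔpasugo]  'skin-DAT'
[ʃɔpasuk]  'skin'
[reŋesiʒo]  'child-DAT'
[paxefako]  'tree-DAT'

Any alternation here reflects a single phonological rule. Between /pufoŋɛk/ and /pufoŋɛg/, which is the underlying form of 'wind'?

/pufoŋɛg/

'wind' shows [g] ~ [k] at the end of the stem ([pufoŋɛgo] vs [pufoŋɛk]).
The stem 'tooth' ([timexiko], [timexik]) shows [k] unchanged in both environments, so [k] cannot be basic with [g] derived before the DAT suffix.
The underlying segment must be /g/; voiced obstruents become voiceless word-finally, yielding [k] there.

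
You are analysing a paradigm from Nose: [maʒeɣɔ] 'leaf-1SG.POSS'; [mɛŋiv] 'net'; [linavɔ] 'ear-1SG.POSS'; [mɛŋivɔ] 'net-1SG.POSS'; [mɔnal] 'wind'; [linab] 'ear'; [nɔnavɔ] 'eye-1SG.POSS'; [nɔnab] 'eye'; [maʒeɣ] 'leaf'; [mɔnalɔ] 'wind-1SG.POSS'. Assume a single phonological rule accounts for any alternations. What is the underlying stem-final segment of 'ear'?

The stem for 'ear' ends in [v] in [linavɔ] but [b] in [linab].
Compare 'net', with invariant [v] in [mɛŋivɔ] and [mɛŋiv]: an analysis with underlying /v/ and a rule producing [b] in isolation would wrongly predict alternation here too.
So /b/ is underlying, and a rule of intervocalic spirantization — voiced stops become fricatives between vowels — gives [v].

/b/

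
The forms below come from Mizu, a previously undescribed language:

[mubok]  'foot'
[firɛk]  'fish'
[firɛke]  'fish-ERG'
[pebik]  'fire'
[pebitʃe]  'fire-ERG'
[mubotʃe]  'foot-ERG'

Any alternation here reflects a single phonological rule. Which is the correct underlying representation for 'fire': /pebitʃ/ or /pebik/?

/pebitʃ/

In [pebitʃe] and [pebik] the final segment of 'fire' alternates: [tʃ] ~ [k].
But 'fish' keeps [k] in both environments ([firɛke], [firɛk]), so there is no rule changing /k/ to [tʃ] before the ERG suffix.
The underlying segment must be /tʃ/; palato-alveolar /tʃ/ becomes [k] when no front vowel follows, yielding [k] there.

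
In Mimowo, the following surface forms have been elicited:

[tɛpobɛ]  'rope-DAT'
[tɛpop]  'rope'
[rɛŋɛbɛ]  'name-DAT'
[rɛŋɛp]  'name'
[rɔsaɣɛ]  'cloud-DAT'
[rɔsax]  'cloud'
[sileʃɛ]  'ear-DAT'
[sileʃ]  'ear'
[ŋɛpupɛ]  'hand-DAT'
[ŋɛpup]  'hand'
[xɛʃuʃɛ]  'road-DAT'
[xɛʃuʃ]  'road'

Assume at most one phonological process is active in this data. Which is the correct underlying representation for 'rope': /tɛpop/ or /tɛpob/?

The root 'rope' surfaces as [tɛpobɛ] and [tɛpop], with a stem-final [b] ~ [p] alternation.
If /p/ were underlying and a rule turned it into [b] before the DAT suffix, 'hand' would also alternate; but it has [p] in both [ŋɛpupɛ] and [ŋɛpup].
So /b/ is underlying, and a rule of word-final obstruent devoicing — voiced obstruents become voiceless word-finally — gives [p].

/tɛpob/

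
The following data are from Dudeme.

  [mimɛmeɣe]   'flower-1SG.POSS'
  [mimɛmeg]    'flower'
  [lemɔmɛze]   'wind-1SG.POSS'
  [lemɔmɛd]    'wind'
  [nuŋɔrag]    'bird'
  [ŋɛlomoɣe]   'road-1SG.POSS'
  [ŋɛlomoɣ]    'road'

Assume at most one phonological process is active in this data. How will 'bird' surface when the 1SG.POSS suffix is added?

The root 'flower' surfaces as [mimɛmeɣe] and [mimɛmeg], with a stem-final [ɣ] ~ [g] alternation.
The stem 'road' ([ŋɛlomoɣe], [ŋɛlomoɣ]) shows [ɣ] unchanged in both environments, so [ɣ] cannot be basic with [g] derived in isolation.
The underlying segment must be /g/; voiced stops become fricatives between vowels, yielding [ɣ] there.
From [nuŋɔrag] the stem 'bird' is /nuŋɔrag/; between vowels this yields [nuŋɔraɣe].

[nuŋɔraɣe]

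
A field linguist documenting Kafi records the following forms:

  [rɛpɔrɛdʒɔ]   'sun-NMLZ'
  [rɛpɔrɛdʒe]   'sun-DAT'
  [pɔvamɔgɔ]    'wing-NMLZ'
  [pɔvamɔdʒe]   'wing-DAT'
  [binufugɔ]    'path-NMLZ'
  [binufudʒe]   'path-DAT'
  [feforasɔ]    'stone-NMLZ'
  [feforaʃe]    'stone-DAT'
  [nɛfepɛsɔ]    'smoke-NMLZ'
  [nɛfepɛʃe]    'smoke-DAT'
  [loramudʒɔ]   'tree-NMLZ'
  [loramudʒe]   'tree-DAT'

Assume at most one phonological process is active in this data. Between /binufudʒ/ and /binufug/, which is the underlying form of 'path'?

'path' shows [g] ~ [dʒ] at the end of the stem ([binufugɔ] vs [binufudʒe]).
Compare 'sun', with invariant [dʒ] in [rɛpɔrɛdʒɔ] and [rɛpɔrɛdʒe]: an analysis with underlying /dʒ/ and a rule producing [g] before the NMLZ suffix would wrongly predict alternation here too.
Therefore /g/ is basic and [dʒ] is derived by palatalization before a front vowel (/g/ and /s/ become palato-alveolar [dʒ] and [ʃ] before a front vowel).

/binufug/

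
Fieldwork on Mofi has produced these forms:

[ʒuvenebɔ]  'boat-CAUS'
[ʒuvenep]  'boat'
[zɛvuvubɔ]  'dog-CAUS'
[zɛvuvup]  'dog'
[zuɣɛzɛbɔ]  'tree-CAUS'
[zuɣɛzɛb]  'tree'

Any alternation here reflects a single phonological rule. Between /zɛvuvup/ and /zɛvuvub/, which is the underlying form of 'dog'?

In [zɛvuvubɔ] and [zɛvuvup] the final segment of 'dog' alternates: [b] ~ [p].
Compare 'tree', with invariant [b] in [zuɣɛzɛbɔ] and [zuɣɛzɛb]: an analysis with underlying /b/ and a rule producing [p] in isolation would wrongly predict alternation here too.
So /p/ is underlying, and a rule of intervocalic voicing — voiceless stops become voiced between vowels — gives [b].

/zɛvuvup/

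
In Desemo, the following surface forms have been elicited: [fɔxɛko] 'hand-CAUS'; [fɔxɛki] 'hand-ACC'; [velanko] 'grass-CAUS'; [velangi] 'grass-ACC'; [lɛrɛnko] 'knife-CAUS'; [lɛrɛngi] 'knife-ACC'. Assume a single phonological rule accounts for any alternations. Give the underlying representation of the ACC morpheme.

The ACC suffix surfaces as [-gi] and [-ki], depending on the final segment of the stem.
By contrast the CAUS suffix keeps its initial [k] throughout — that segment must be underlying.
So the underlying form is /-gi/, and voiced stops become voiceless after a vowel.

/-gi/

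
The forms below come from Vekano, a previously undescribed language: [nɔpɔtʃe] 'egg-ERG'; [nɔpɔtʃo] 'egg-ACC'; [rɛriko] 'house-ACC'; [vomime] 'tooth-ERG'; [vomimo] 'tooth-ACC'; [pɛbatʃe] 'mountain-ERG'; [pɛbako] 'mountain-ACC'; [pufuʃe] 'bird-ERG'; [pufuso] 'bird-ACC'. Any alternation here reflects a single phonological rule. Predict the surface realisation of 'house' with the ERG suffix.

In [pɛbatʃe] and [pɛbako] the final segment of 'mountain' alternates: [tʃ] ~ [k].
If /tʃ/ were underlying and a rule turned it into [k] before the ACC suffix, 'egg' would also alternate; but it has [tʃ] in both [nɔpɔtʃe] and [nɔpɔtʃo].
The underlying segment must be /k/; /k/ and /s/ become palato-alveolar [tʃ] and [ʃ] before a front vowel, yielding [tʃ] there.
The one attested form of 'house', [rɛriko], shows underlying /rɛrik/. Applying the same rule before a front vowel gives [rɛritʃe].

[rɛritʃe]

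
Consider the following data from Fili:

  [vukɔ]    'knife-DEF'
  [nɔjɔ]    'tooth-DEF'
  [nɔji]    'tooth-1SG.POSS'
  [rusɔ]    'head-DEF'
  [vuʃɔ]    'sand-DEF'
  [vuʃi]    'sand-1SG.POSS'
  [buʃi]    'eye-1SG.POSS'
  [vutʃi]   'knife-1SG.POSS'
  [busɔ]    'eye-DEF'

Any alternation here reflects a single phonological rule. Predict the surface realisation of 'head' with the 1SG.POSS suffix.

[ruʃi]

'eye' shows [s] ~ [ʃ] at the end of the stem ([busɔ] vs [buʃi]).
If /ʃ/ were underlying and a rule turned it into [s] before the DEF suffix, 'sand' would also alternate; but it has [ʃ] in both [vuʃɔ] and [vuʃi].
The underlying segment must be /s/; /k/ and /s/ become palato-alveolar [tʃ] and [ʃ] before a front vowel, yielding [ʃ] there.
The one attested form of 'head', [rusɔ], shows underlying /rus/. Applying the same rule before a front vowel gives [ruʃi].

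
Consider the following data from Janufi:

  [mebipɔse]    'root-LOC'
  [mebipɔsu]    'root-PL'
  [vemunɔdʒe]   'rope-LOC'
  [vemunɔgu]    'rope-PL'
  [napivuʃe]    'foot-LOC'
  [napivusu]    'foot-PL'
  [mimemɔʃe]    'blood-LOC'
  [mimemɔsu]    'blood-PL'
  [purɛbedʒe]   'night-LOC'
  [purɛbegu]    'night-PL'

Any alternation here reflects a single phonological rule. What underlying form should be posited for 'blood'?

/mimemɔʃ/

'blood' shows [ʃ] ~ [s] at the end of the stem ([mimemɔʃe] vs [mimemɔsu]).
If /s/ were underlying and a rule turned it into [ʃ] before the LOC suffix, 'root' would also alternate; but it has [s] in both [mebipɔse] and [mebipɔsu].
The alternation reflects depalatalization: palato-alveolar /dʒ/ and /ʃ/ become [g] and [s] when no front vowel follows. /ʃ/ is underlying.
Hence 'blood' is /mimemɔʃ/ underlyingly.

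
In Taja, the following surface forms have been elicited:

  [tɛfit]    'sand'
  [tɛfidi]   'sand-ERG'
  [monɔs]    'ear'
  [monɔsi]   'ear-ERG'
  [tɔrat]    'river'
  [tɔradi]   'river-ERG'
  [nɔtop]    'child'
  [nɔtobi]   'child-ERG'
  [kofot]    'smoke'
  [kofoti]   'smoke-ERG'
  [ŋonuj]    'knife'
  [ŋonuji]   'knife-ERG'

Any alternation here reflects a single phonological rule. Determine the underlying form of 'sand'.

/tɛfid/

In [tɛfit] and [tɛfidi] the final segment of 'sand' alternates: [t] ~ [d].
If /t/ were underlying and a rule turned it into [d] before the ERG suffix, 'smoke' would also alternate; but it has [t] in both [kofot] and [kofoti].
So /d/ is underlying, and a rule of word-final obstruent devoicing — voiced obstruents become voiceless word-finally — gives [t].
So 'sand' = /tɛfid/.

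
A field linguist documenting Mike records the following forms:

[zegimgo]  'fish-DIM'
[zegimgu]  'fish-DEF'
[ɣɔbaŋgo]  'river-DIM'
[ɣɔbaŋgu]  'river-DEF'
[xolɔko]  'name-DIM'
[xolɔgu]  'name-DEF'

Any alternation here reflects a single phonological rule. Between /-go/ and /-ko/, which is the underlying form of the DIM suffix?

/-ko/

The DIM morpheme has two allomorphs, [-go] and [-ko].
By contrast the DEF suffix keeps its initial [g] throughout — that segment must be underlying.
The DIM suffix is therefore /-ko/ underlyingly, with post-nasal voicing: voiceless stops become voiced after a nasal.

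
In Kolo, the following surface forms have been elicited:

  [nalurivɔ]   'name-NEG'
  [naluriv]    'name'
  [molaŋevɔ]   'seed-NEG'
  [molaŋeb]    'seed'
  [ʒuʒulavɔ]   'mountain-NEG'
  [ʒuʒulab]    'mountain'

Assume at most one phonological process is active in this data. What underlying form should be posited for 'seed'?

/molaŋeb/

The root 'seed' surfaces as [molaŋevɔ] and [molaŋeb], with a stem-final [v] ~ [b] alternation.
But 'name' keeps [v] in both environments ([nalurivɔ], [naluriv]), so there is no rule changing /v/ to [b] in isolation.
The underlying segment must be /b/; voiced stops become fricatives between vowels, yielding [v] there.
So 'seed' = /molaŋeb/.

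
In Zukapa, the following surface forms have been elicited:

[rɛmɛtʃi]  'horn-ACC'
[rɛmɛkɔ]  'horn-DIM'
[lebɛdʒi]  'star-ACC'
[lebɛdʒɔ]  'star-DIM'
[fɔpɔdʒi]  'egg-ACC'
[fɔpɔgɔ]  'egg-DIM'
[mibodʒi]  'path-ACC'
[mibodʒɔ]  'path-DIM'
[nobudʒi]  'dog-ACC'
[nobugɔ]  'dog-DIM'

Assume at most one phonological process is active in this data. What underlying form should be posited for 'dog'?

In [nobudʒi] and [nobugɔ] the final segment of 'dog' alternates: [dʒ] ~ [g].
If /dʒ/ were underlying and a rule turned it into [g] before the DIM suffix, 'path' would also alternate; but it has [dʒ] in both [mibodʒi] and [mibodʒɔ].
So /g/ is underlying, and a rule of palatalization before a front vowel — /k/ and /g/ become palato-alveolar [tʃ] and [dʒ] before a front vowel — gives [dʒ].
The underlying form of 'dog' is therefore /nobug/.

/nobug/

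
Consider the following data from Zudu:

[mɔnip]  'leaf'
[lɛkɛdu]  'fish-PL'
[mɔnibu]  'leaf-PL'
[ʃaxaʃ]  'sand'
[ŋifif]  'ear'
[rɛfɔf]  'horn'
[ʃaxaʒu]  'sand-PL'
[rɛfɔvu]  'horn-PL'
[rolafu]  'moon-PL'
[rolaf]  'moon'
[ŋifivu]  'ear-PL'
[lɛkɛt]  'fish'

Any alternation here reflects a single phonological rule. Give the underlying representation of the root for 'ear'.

/ŋifiv/

The stem for 'ear' ends in [v] in [ŋifivu] but [f] in [ŋifif].
But 'moon' keeps [f] in both environments ([rolafu], [rolaf]), so there is no rule changing /f/ to [v] before the PL suffix.
The alternation reflects word-final obstruent devoicing: voiced obstruents become voiceless word-finally. /v/ is underlying.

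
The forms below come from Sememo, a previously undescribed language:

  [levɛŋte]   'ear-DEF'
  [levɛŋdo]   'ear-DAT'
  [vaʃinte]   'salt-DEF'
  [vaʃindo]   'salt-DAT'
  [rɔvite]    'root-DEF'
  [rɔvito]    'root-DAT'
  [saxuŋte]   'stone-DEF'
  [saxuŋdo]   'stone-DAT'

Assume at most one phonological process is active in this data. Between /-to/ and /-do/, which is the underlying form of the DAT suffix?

The DAT suffix surfaces as [-do] and [-to], depending on the final segment of the stem.
By contrast the DEF suffix keeps its initial [t] throughout — that segment must be underlying.
So the underlying form is /-do/, and voiced stops become voiceless after a vowel.

/-do/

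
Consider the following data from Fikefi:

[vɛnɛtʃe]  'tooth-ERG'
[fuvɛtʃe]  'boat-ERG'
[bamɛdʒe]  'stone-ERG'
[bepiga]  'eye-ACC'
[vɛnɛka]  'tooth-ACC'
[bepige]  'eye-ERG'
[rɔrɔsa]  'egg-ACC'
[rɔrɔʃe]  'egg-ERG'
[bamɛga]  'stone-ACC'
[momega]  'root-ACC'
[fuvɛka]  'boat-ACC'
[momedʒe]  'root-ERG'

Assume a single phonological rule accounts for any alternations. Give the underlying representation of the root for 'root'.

'root' shows [dʒ] ~ [g] at the end of the stem ([momedʒe] vs [momega]).
Compare 'eye', with invariant [g] in [bepige] and [bepiga]: an analysis with underlying /g/ and a rule producing [dʒ] before the ERG suffix would wrongly predict alternation here too.
The underlying segment must be /dʒ/; palato-alveolar /tʃ/, /dʒ/ and /ʃ/ become [k], [g] and [s] when no front vowel follows, yielding [g] there.

/momedʒ/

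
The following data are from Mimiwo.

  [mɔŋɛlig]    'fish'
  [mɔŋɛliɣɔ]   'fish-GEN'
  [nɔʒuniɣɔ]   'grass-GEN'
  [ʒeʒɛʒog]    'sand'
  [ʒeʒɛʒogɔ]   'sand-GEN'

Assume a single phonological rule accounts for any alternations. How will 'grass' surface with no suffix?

[nɔʒunig]

The root 'fish' surfaces as [mɔŋɛlig] and [mɔŋɛliɣɔ], with a stem-final [g] ~ [ɣ] alternation.
The stem 'sand' ([ʒeʒɛʒog], [ʒeʒɛʒogɔ]) shows [g] unchanged in both environments, so [g] cannot be basic with [ɣ] derived before the GEN suffix.
So /ɣ/ is underlying, and a rule of word-final hardening — voiced fricatives become stops word-finally — gives [g].
From [nɔʒuniɣɔ] the stem 'grass' is /nɔʒuniɣ/; word-finally this yields [nɔʒunig].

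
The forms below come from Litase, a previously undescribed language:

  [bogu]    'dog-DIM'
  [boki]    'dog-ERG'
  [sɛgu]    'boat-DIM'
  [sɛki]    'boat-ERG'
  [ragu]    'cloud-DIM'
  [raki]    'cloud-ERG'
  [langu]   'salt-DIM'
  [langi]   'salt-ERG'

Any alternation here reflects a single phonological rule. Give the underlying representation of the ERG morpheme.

The ERG suffix surfaces as [-gi] and [-ki], depending on the final segment of the stem.
The DIM suffix, which begins with [g], is invariant after every stem; so [g] is not altered by any rule here.
So the underlying form is /-ki/, and voiceless stops become voiced after a nasal.

/-ki/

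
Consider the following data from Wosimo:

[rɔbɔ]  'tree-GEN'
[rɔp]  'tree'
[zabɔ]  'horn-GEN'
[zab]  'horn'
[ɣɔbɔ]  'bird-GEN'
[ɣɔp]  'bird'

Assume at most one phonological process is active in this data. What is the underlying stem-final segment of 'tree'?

/p/

The stem for 'tree' ends in [b] in [rɔbɔ] but [p] in [rɔp].
But 'horn' keeps [b] in both environments ([zabɔ], [zab]), so there is no rule changing /b/ to [p] in isolation.
The alternation reflects intervocalic voicing: voiceless stops become voiced between vowels. /p/ is underlying.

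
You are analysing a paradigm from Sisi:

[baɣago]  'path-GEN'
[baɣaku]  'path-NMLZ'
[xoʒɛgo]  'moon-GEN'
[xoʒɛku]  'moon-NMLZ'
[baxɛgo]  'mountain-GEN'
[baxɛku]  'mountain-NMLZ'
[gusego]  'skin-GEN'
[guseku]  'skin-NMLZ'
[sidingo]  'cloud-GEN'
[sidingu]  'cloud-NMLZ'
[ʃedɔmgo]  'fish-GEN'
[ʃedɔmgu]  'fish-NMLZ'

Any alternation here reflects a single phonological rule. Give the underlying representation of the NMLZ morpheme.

/-ku/

The NMLZ suffix surfaces as [-gu] and [-ku], depending on the final segment of the stem.
The GEN suffix, which begins with [g], is invariant after every stem; so [g] is not altered by any rule here.
So the underlying form is /-ku/, and voiceless stops become voiced after a nasal.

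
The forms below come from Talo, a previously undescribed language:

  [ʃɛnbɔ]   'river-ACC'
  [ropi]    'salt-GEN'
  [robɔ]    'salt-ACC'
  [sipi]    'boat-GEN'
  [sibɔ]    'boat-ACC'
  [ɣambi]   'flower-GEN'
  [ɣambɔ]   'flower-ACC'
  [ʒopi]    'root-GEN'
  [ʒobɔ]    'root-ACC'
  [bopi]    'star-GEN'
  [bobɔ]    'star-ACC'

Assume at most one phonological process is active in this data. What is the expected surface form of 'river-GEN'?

The GEN suffix surfaces as [-bi] and [-pi], depending on the final segment of the stem.
By contrast the ACC suffix keeps its initial [b] throughout — that segment must be underlying.
The GEN suffix is therefore /-pi/ underlyingly, with post-nasal voicing: voiceless stops become voiced after a nasal.
After 'river', which ends in a nasal, the suffix surfaces as [-bi], giving [ʃɛnbi].

[ʃɛnbi]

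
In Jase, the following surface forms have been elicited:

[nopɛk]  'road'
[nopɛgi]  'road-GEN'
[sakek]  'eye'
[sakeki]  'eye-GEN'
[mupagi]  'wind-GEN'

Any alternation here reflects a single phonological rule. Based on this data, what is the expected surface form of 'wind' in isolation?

'road' shows [k] ~ [g] at the end of the stem ([nopɛk] vs [nopɛgi]).
The stem 'eye' ([sakek], [sakeki]) shows [k] unchanged in both environments, so [k] cannot be basic with [g] derived before the GEN suffix.
So /g/ is underlying, and a rule of word-final obstruent devoicing — voiced obstruents become voiceless word-finally — gives [k].
From [mupagi] the stem 'wind' is /mupag/; word-finally this yields [mupak].

[mupak]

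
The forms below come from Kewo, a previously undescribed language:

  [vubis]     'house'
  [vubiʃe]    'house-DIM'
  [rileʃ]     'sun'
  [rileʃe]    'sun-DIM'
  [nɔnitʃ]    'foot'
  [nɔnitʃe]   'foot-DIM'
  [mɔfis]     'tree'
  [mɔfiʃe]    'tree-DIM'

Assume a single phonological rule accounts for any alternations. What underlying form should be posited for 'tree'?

'tree' shows [s] ~ [ʃ] at the end of the stem ([mɔfis] vs [mɔfiʃe]).
Compare 'sun', with invariant [ʃ] in [rileʃ] and [rileʃe]: an analysis with underlying /ʃ/ and a rule producing [s] in isolation would wrongly predict alternation here too.
Therefore /s/ is basic and [ʃ] is derived by palatalization before a front vowel (/s/ becomes palato-alveolar [ʃ] before a front vowel).

/mɔfis/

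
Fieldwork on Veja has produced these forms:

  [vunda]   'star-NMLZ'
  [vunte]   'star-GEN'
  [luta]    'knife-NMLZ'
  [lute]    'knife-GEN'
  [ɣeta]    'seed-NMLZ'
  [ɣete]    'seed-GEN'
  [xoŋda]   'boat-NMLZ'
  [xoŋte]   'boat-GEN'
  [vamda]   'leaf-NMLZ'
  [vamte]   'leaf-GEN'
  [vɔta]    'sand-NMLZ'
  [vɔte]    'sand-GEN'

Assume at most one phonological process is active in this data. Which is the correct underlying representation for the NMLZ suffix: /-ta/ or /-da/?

/-da/

The NMLZ suffix surfaces as [-da] and [-ta], depending on the final segment of the stem.
The GEN suffix, which begins with [t], is invariant after every stem; so [t] is not altered by any rule here.
So the underlying form is /-da/, and voiced stops become voiceless after a vowel.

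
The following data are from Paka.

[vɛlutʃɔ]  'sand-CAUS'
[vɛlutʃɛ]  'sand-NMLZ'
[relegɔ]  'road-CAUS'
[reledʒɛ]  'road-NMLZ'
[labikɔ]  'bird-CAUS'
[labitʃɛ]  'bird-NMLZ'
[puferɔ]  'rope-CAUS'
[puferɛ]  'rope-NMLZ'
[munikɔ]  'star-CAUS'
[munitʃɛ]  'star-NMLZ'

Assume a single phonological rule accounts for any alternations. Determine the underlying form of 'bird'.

/labik/

The root 'bird' surfaces as [labikɔ] and [labitʃɛ], with a stem-final [k] ~ [tʃ] alternation.
Compare 'sand', with invariant [tʃ] in [vɛlutʃɔ] and [vɛlutʃɛ]: an analysis with underlying /tʃ/ and a rule producing [k] before the CAUS suffix would wrongly predict alternation here too.
So /k/ is underlying, and a rule of palatalization before a front vowel — /k/ and /g/ become palato-alveolar [tʃ] and [dʒ] before a front vowel — gives [tʃ].
Hence 'bird' is /labik/ underlyingly.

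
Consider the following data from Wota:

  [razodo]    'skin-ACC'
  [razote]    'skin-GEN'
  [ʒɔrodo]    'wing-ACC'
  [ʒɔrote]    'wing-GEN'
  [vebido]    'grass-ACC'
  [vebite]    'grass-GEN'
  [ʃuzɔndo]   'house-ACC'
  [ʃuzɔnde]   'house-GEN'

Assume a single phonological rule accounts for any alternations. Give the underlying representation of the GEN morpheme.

The GEN suffix surfaces as [-de] and [-te], depending on the final segment of the stem.
By contrast the ACC suffix keeps its initial [d] throughout — that segment must be underlying.
The GEN suffix is therefore /-te/ underlyingly, with post-nasal voicing: voiceless stops become voiced after a nasal.

/-te/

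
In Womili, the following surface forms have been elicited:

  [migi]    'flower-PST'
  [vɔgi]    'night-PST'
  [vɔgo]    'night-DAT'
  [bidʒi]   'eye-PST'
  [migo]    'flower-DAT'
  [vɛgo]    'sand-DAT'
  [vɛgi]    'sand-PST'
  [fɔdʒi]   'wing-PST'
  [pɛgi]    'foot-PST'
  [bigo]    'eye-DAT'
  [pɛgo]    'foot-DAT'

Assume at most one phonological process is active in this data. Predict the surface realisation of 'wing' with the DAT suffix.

In [bigo] and [bidʒi] the final segment of 'eye' alternates: [g] ~ [dʒ].
But 'flower' keeps [g] in both environments ([migo], [migi]), so there is no rule changing /g/ to [dʒ] before the PST suffix.
The alternation reflects depalatalization: palato-alveolar /dʒ/ becomes [g] when no front vowel follows. /dʒ/ is underlying.
From [fɔdʒi] the stem 'wing' is /fɔdʒ/; when no front vowel follows this yields [fɔgo].

[fɔgo]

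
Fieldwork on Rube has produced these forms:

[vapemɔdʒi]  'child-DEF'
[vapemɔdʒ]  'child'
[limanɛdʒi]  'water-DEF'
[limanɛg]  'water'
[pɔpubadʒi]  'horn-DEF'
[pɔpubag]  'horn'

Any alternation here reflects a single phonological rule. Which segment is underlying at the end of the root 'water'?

The root 'water' surfaces as [limanɛdʒi] and [limanɛg], with a stem-final [dʒ] ~ [g] alternation.
But 'child' keeps [dʒ] in both environments ([vapemɔdʒi], [vapemɔdʒ]), so there is no rule changing /dʒ/ to [g] in isolation.
Therefore /g/ is basic and [dʒ] is derived by palatalization before a front vowel (/g/ becomes palato-alveolar [dʒ] before a front vowel).

/g/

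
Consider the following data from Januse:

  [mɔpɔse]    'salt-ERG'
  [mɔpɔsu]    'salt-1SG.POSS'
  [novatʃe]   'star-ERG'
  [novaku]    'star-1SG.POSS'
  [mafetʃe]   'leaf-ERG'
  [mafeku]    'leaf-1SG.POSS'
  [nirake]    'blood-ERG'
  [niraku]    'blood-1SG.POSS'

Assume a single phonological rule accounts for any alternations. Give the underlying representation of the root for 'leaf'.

/mafetʃ/

In [mafetʃe] and [mafeku] the final segment of 'leaf' alternates: [tʃ] ~ [k].
The stem 'blood' ([nirake], [niraku]) shows [k] unchanged in both environments, so [k] cannot be basic with [tʃ] derived before the ERG suffix.
Therefore /tʃ/ is basic and [k] is derived by depalatalization (palato-alveolar /tʃ/ becomes [k] when no front vowel follows).
So 'leaf' = /mafetʃ/.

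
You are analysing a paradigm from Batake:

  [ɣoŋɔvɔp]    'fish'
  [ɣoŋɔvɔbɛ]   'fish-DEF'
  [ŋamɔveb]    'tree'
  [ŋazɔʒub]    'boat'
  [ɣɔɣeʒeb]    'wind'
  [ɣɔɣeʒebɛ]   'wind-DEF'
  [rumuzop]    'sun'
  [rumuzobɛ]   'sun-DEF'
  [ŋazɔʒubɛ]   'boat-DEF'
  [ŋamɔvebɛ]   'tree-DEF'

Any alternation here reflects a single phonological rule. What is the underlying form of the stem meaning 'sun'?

/rumuzop/

'sun' shows [p] ~ [b] at the end of the stem ([rumuzop] vs [rumuzobɛ]).
The stem 'wind' ([ɣɔɣeʒeb], [ɣɔɣeʒebɛ]) shows [b] unchanged in both environments, so [b] cannot be basic with [p] derived in isolation.
The underlying segment must be /p/; voiceless stops become voiced between vowels, yielding [b] there.
Hence 'sun' is /rumuzop/ underlyingly.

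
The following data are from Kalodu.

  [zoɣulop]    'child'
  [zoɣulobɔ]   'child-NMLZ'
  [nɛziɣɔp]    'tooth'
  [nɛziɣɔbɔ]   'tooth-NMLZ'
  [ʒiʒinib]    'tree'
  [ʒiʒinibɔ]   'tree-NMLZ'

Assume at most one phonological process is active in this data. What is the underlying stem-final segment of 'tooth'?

/p/

'tooth' shows [p] ~ [b] at the end of the stem ([nɛziɣɔp] vs [nɛziɣɔbɔ]).
If /b/ were underlying and a rule turned it into [p] in isolation, 'tree' would also alternate; but it has [b] in both [ʒiʒinib] and [ʒiʒinibɔ].
The underlying segment must be /p/; voiceless stops become voiced between vowels, yielding [b] there.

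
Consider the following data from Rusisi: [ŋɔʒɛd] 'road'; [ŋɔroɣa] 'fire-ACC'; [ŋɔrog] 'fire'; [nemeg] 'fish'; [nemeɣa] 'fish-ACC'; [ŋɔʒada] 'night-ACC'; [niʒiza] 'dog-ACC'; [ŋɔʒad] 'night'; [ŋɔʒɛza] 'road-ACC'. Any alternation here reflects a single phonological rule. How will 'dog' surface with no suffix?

[niʒid]

In [ŋɔʒɛza] and [ŋɔʒɛd] the final segment of 'road' alternates: [z] ~ [d].
If /d/ were underlying and a rule turned it into [z] before the ACC suffix, 'night' would also alternate; but it has [d] in both [ŋɔʒada] and [ŋɔʒad].
Therefore /z/ is basic and [d] is derived by word-final hardening (voiced fricatives become stops word-finally).
The one attested form of 'dog', [niʒiza], shows underlying /niʒiz/. Applying the same rule word-finally gives [niʒid].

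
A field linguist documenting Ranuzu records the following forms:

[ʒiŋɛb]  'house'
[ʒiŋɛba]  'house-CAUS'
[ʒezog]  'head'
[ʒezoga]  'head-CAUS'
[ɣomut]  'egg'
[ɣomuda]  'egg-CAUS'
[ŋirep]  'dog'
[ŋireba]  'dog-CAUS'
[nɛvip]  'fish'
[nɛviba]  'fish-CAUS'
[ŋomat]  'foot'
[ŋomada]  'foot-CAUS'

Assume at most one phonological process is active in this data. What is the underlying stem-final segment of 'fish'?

'fish' shows [p] ~ [b] at the end of the stem ([nɛvip] vs [nɛviba]).
But 'house' keeps [b] in both environments ([ʒiŋɛb], [ʒiŋɛba]), so there is no rule changing /b/ to [p] in isolation.
The alternation reflects intervocalic voicing: voiceless stops become voiced between vowels. /p/ is underlying.

/p/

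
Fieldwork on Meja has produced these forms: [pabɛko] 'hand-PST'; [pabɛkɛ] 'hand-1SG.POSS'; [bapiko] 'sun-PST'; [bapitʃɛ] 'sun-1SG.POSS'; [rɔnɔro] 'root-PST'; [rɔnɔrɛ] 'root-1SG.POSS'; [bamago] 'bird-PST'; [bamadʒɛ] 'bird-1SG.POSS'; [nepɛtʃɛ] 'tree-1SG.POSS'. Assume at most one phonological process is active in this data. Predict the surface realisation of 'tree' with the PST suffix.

[nepɛko]

In [bapiko] and [bapitʃɛ] the final segment of 'sun' alternates: [k] ~ [tʃ].
But 'hand' keeps [k] in both environments ([pabɛko], [pabɛkɛ]), so there is no rule changing /k/ to [tʃ] before the 1SG.POSS suffix.
So /tʃ/ is underlying, and a rule of depalatalization — palato-alveolar /tʃ/ and /dʒ/ become [k] and [g] when no front vowel follows — gives [k].
The one attested form of 'tree', [nepɛtʃɛ], shows underlying /nepɛtʃ/. Applying the same rule when no front vowel follows gives [nepɛko].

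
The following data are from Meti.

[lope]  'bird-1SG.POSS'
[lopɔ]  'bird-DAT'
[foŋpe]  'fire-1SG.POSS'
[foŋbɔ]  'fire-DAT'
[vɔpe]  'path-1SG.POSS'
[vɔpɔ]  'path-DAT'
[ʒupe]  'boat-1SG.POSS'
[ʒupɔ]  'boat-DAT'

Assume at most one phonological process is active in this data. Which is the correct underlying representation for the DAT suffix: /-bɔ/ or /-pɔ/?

The DAT suffix surfaces as [-bɔ] and [-pɔ], depending on the final segment of the stem.
By contrast the 1SG.POSS suffix keeps its initial [p] throughout — that segment must be underlying.
The DAT suffix is therefore /-bɔ/ underlyingly, with post-vocalic devoicing: voiced stops become voiceless after a vowel.

/-bɔ/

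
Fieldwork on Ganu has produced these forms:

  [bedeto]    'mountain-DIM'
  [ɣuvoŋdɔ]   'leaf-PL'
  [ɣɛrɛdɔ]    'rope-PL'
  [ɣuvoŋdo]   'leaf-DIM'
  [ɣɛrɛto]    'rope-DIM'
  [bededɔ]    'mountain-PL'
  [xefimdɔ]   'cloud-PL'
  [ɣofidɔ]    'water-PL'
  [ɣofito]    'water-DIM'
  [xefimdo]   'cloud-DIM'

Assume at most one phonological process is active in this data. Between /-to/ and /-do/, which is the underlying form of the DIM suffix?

/-to/

The DIM suffix surfaces as [-do] and [-to], depending on the final segment of the stem.
The PL suffix, which begins with [d], is invariant after every stem; so [d] is not altered by any rule here.
The DIM suffix is therefore /-to/ underlyingly, with post-nasal voicing: voiceless stops become voiced after a nasal.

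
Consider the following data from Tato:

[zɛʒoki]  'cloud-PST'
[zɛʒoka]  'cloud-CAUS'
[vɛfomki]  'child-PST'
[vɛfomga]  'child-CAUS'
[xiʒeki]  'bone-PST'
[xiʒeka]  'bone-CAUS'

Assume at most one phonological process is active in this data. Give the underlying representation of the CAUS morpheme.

The CAUS morpheme has two allomorphs, [-ga] and [-ka].
The PST suffix, which begins with [k], is invariant after every stem; so [k] is not altered by any rule here.
So the underlying form is /-ga/, and voiced stops become voiceless after a vowel.

/-ga/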